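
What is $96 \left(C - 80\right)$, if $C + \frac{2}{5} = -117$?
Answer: $- \frac{94752}{5} \approx -18950.0$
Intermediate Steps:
$C = - \frac{587}{5}$ ($C = - \frac{2}{5} - 117 = - \frac{587}{5} \approx -117.4$)
$96 \left(C - 80\right) = 96 \left(- \frac{587}{5} - 80\right) = 96 \left(- \frac{987}{5}\right) = - \frac{94752}{5}$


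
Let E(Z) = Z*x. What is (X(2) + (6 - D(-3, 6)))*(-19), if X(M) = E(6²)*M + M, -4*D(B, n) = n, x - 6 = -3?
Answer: -8569/2 ≈ -4284.5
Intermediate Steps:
x = 3 (x = 6 - 3 = 3)
D(B, n) = -n/4
E(Z) = 3*Z (E(Z) = Z*3 = 3*Z)
X(M) = 109*M (X(M) = (3*6²)*M + M = (3*36)*M + M = 108*M + M = 109*M)
(X(2) + (6 - D(-3, 6)))*(-19) = (109*2 + (6 - (-1)*6/4))*(-19) = (218 + (6 - 1*(-3/2)))*(-19) = (218 + (6 + 3/2))*(-19) = (218 + 15/2)*(-19) = (451/2)*(-19) = -8569/2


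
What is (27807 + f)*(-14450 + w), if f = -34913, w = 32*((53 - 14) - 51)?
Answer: 105410404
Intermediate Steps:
w = -384 (w = 32*(39 - 51) = 32*(-12) = -384)
(27807 + f)*(-14450 + w) = (27807 - 34913)*(-14450 - 384) = -7106*(-14834) = 105410404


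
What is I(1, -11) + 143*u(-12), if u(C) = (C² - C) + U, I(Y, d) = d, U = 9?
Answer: 23584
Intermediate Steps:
u(C) = 9 + C² - C (u(C) = (C² - C) + 9 = 9 + C² - C)
I(1, -11) + 143*u(-12) = -11 + 143*(9 + (-12)² - 1*(-12)) = -11 + 143*(9 + 144 + 12) = -11 + 143*165 = -11 + 23595 = 23584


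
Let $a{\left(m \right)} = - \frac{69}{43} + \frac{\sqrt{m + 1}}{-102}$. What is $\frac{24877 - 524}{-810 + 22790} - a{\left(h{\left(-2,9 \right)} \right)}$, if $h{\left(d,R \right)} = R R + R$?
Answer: $\frac{366257}{135020} + \frac{\sqrt{91}}{102} \approx 2.8061$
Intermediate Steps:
$h{\left(d,R \right)} = R + R^{2}$ ($h{\left(d,R \right)} = R^{2} + R = R + R^{2}$)
$a{\left(m \right)} = - \frac{69}{43} - \frac{\sqrt{1 + m}}{102}$ ($a{\left(m \right)} = \left(-69\right) \frac{1}{43} + \sqrt{1 + m} \left(- \frac{1}{102}\right) = - \frac{69}{43} - \frac{\sqrt{1 + m}}{102}$)
$\frac{24877 - 524}{-810 + 22790} - a{\left(h{\left(-2,9 \right)} \right)} = \frac{24877 - 524}{-810 + 22790} - \left(- \frac{69}{43} - \frac{\sqrt{1 + 9 \left(1 + 9\right)}}{102}\right) = \frac{24353}{21980} - \left(- \frac{69}{43} - \frac{\sqrt{1 + 9 \cdot 10}}{102}\right) = 24353 \cdot \frac{1}{21980} - \left(- \frac{69}{43} - \frac{\sqrt{1 + 90}}{102}\right) = \frac{3479}{3140} - \left(- \frac{69}{43} - \frac{\sqrt{91}}{102}\right) = \frac{3479}{3140} + \left(\frac{69}{43} + \frac{\sqrt{91}}{102}\right) = \frac{366257}{135020} + \frac{\sqrt{91}}{102}$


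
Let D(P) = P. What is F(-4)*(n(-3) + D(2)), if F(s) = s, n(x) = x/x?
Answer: -12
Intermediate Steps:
n(x) = 1
F(-4)*(n(-3) + D(2)) = -4*(1 + 2) = -4*3 = -12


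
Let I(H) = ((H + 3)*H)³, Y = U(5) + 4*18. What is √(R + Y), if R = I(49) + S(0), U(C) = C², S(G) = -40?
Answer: √16542390649 ≈ 1.2862e+5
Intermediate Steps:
Y = 97 (Y = 5² + 4*18 = 25 + 72 = 97)
I(H) = H³*(3 + H)³ (I(H) = ((3 + H)*H)³ = (H*(3 + H))³ = H³*(3 + H)³)
R = 16542390552 (R = 49³*(3 + 49)³ - 40 = 117649*52³ - 40 = 117649*140608 - 40 = 16542390592 - 40 = 16542390552)
√(R + Y) = √(16542390552 + 97) = √16542390649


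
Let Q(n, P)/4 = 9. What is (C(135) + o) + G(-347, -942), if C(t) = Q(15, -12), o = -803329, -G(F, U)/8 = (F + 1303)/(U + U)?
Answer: -378349091/471 ≈ -8.0329e+5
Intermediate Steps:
Q(n, P) = 36 (Q(n, P) = 4*9 = 36)
G(F, U) = -4*(1303 + F)/U (G(F, U) = -8*(F + 1303)/(U + U) = -8*(1303 + F)/(2*U) = -8*(1303 + F)*1/(2*U) = -4*(1303 + F)/U)
C(t) = 36
(C(135) + o) + G(-347, -942) = (36 - 803329) + 4*(-1303 - 1*(-347))/(-942) = -803293 + 4*(-1/942)*(-1303 + 347) = -803293 + 4*(-1/942)*(-956) = -803293 + 1912/471 = -378349091/471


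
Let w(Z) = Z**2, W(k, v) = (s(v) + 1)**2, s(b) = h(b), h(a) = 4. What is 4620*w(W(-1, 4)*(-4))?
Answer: 46200000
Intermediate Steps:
s(b) = 4
W(k, v) = 25 (W(k, v) = (4 + 1)**2 = 5**2 = 25)
4620*w(W(-1, 4)*(-4)) = 4620*(25*(-4))**2 = 4620*(-100)**2 = 4620*10000 = 46200000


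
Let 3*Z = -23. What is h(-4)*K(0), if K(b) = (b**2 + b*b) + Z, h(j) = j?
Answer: 92/3 ≈ 30.667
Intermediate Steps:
Z = -23/3 (Z = (1/3)*(-23) = -23/3 ≈ -7.6667)
K(b) = -23/3 + 2*b**2 (K(b) = (b**2 + b*b) - 23/3 = (b**2 + b**2) - 23/3 = 2*b**2 - 23/3 = -23/3 + 2*b**2)
h(-4)*K(0) = -4*(-23/3 + 2*0**2) = -4*(-23/3 + 2*0) = -4*(-23/3 + 0) = -4*(-23/3) = 92/3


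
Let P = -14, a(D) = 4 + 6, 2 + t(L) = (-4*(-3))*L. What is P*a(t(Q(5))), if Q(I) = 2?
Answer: -140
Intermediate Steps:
t(L) = -2 + 12*L (t(L) = -2 + (-4*(-3))*L = -2 + 12*L)
a(D) = 10
P*a(t(Q(5))) = -14*10 = -140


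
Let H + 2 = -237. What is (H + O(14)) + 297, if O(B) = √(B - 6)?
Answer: 58 + 2*√2 ≈ 60.828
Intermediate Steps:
O(B) = √(-6 + B)
H = -239 (H = -2 - 237 = -239)
(H + O(14)) + 297 = (-239 + √(-6 + 14)) + 297 = (-239 + √8) + 297 = (-239 + 2*√2) + 297 = 58 + 2*√2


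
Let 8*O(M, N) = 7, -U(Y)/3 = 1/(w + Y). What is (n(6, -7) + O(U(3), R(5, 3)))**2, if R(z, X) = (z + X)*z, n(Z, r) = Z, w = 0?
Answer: 3025/64 ≈ 47.266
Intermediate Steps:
R(z, X) = z*(X + z) (R(z, X) = (X + z)*z = z*(X + z))
U(Y) = -3/Y (U(Y) = -3/(0 + Y) = -3/Y)
O(M, N) = 7/8 (O(M, N) = (1/8)*7 = 7/8)
(n(6, -7) + O(U(3), R(5, 3)))**2 = (6 + 7/8)**2 = (55/8)**2 = 3025/64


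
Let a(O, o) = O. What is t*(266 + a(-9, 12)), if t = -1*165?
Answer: -42405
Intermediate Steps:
t = -165
t*(266 + a(-9, 12)) = -165*(266 - 9) = -165*257 = -42405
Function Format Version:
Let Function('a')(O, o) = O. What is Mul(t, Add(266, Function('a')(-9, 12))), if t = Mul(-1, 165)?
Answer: -42405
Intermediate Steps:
t = -165
Mul(t, Add(266, Function('a')(-9, 12))) = Mul(-165, Add(266, -9)) = Mul(-165, 257) = -42405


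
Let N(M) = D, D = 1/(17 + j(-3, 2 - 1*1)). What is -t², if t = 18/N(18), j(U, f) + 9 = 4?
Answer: -46656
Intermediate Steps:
j(U, f) = -5 (j(U, f) = -9 + 4 = -5)
D = 1/12 (D = 1/(17 - 5) = 1/12 ≈ 0.083333)
N(M) = 1/12
t = 216 (t = 18/(1/12) = 18*12 = 216)
-t² = -1*216² = -1*46656 = -46656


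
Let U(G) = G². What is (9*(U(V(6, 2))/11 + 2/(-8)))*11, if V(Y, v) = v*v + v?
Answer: 1197/4 ≈ 299.25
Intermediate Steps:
V(Y, v) = v + v² (V(Y, v) = v² + v = v + v²)
(9*(U(V(6, 2))/11 + 2/(-8)))*11 = (9*((2*(1 + 2))²/11 + 2/(-8)))*11 = (9*((2*3)²*(1/11) + 2*(-⅛)))*11 = (9*(6²*(1/11) - ¼))*11 = (9*(36*(1/11) - ¼))*11 = (9*(36/11 - ¼))*11 = (9*(133/44))*11 = (1197/44)*11 = 1197/4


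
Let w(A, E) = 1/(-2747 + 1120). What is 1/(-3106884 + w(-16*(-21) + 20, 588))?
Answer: -1627/5054900269 ≈ -3.2187e-7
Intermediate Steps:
w(A, E) = -1/1627 (w(A, E) = 1/(-1627) = -1/1627)
1/(-3106884 + w(-16*(-21) + 20, 588)) = 1/(-3106884 - 1/1627) = 1/(-5054900269/1627) = -1627/5054900269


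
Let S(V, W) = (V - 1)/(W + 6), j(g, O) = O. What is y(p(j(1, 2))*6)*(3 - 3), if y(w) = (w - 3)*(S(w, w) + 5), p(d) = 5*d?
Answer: 0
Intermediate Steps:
S(V, W) = (-1 + V)/(6 + W)
y(w) = (-3 + w)*(5 + (-1 + w)/(6 + w)) (y(w) = (w - 3)*((-1 + w)/(6 + w) + 5) = (-3 + w)*(5 + (-1 + w)/(6 + w)))
y(p(j(1, 2))*6)*(3 - 3) = ((-87 + 6*((5*2)*6)² + 11*((5*2)*6))/(6 + (5*2)*6))*(3 - 3) = ((-87 + 6*(10*6)² + 11*(10*6))/(6 + 10*6))*0 = ((-87 + 6*60² + 11*60)/(6 + 60))*0 = ((-87 + 6*3600 + 660)/66)*0 = ((-87 + 21600 + 660)/66)*0 = ((1/66)*22173)*0 = (7391/22)*0 = 0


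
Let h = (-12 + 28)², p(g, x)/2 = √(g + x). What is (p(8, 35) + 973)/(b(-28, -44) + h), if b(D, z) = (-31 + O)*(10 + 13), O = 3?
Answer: -973/388 - √43/194 ≈ -2.5415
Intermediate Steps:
b(D, z) = -644 (b(D, z) = (-31 + 3)*(10 + 13) = -28*23 = -644)
p(g, x) = 2*√(g + x)
h = 256 (h = 16² = 256)
(p(8, 35) + 973)/(b(-28, -44) + h) = (2*√(8 + 35) + 973)/(-644 + 256) = (2*√43 + 973)/(-388) = (973 + 2*√43)*(-1/388) = -973/388 - √43/194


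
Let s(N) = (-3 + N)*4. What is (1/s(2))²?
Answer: 1/16 ≈ 0.062500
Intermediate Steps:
s(N) = -12 + 4*N
(1/s(2))² = (1/(-12 + 4*2))² = (1/(-12 + 8))² = (1/(-4))² = (-¼)² = 1/16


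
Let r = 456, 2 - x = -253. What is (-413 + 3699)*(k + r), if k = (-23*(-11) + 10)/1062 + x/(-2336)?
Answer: 929611823425/620208 ≈ 1.4989e+6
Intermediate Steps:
x = 255 (x = 2 - 1*(-253) = 2 + 253 = 255)
k = 171779/1240416 (k = (-23*(-11) + 10)/1062 + 255/(-2336) = (253 + 10)*(1/1062) + 255*(-1/2336) = 263*(1/1062) - 255/2336 = 263/1062 - 255/2336 = 171779/1240416 ≈ 0.13848)
(-413 + 3699)*(k + r) = (-413 + 3699)*(171779/1240416 + 456) = 3286*(565801475/1240416) = 929611823425/620208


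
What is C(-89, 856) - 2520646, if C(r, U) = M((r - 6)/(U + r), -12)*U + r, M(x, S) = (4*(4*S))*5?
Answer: -3342495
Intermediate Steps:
M(x, S) = 80*S (M(x, S) = (16*S)*5 = 80*S)
C(r, U) = r - 960*U (C(r, U) = (80*(-12))*U + r = -960*U + r = r - 960*U)
C(-89, 856) - 2520646 = (-89 - 960*856) - 2520646 = (-89 - 821760) - 2520646 = -821849 - 2520646 = -3342495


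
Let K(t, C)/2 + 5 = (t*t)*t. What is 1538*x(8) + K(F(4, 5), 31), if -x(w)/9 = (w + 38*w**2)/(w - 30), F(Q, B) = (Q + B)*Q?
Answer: 17913562/11 ≈ 1.6285e+6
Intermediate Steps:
F(Q, B) = Q*(B + Q) (F(Q, B) = (B + Q)*Q = Q*(B + Q))
x(w) = -9*(w + 38*w**2)/(-30 + w) (x(w) = -9*(w + 38*w**2)/(w - 30) = -9*(w + 38*w**2)/(-30 + w))
K(t, C) = -10 + 2*t**3 (K(t, C) = -10 + 2*((t*t)*t) = -10 + 2*(t**2*t) = -10 + 2*t**3)
1538*x(8) + K(F(4, 5), 31) = 1538*(-9*8*(1 + 38*8)/(-30 + 8)) + (-10 + 2*(4*(5 + 4))**3) = 1538*(-9*8*(1 + 304)/(-22)) + (-10 + 2*(4*9)**3) = 1538*(-9*8*(-1/22)*305) + (-10 + 2*36**3) = 1538*(10980/11) + (-10 + 2*46656) = 16887240/11 + (-10 + 93312) = 16887240/11 + 93302 = 17913562/11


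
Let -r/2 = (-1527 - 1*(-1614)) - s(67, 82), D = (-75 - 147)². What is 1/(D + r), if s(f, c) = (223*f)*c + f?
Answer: 1/2499568 ≈ 4.0007e-7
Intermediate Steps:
s(f, c) = f + 223*c*f (s(f, c) = 223*c*f + f = f + 223*c*f)
D = 49284 (D = (-222)² = 49284)
r = 2450284 (r = -2*((-1527 - 1*(-1614)) - 67*(1 + 223*82)) = -2*((-1527 + 1614) - 67*(1 + 18286)) = -2*(87 - 67*18287) = -2*(87 - 1*1225229) = -2*(87 - 1225229) = -2*(-1225142) = 2450284)
1/(D + r) = 1/(49284 + 2450284) = 1/2499568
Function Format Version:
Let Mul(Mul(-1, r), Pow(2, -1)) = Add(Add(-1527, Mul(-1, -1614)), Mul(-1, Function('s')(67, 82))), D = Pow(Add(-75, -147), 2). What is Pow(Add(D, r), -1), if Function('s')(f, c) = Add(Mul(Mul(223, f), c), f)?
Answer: Rational(1, 2499568) ≈ 4.0007e-7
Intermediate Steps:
Function('s')(f, c) = Add(f, Mul(223, c, f)) (Function('s')(f, c) = Add(Mul(223, c, f), f) = Add(f, Mul(223, c, f)))
D = 49284 (D = Pow(-222, 2) = 49284)
r = 2450284 (r = Mul(-2, Add(Add(-1527, Mul(-1, -1614)), Mul(-1, Mul(67, Add(1, Mul(223, 82)))))) = Mul(-2, Add(Add(-1527, 1614), Mul(-1, Mul(67, Add(1, 18286))))) = Mul(-2, Add(87, Mul(-1, Mul(67, 18287)))) = Mul(-2, Add(87, Mul(-1, 1225229))) = Mul(-2, Add(87, -1225229)) = Mul(-2, -1225142) = 2450284)
Pow(Add(D, r), -1) = Pow(Add(49284, 2450284), -1) = Pow(2499568, -1) = Rational(1, 2499568)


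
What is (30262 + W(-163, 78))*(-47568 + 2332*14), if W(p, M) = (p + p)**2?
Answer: -2037146960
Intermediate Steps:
W(p, M) = 4*p**2 (W(p, M) = (2*p)**2 = 4*p**2)
(30262 + W(-163, 78))*(-47568 + 2332*14) = (30262 + 4*(-163)**2)*(-47568 + 2332*14) = (30262 + 4*26569)*(-47568 + 32648) = (30262 + 106276)*(-14920) = 136538*(-14920) = -2037146960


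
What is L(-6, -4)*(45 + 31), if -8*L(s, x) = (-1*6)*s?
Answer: -342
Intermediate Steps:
L(s, x) = 3*s/4 (L(s, x) = -(-1*6)*s/8 = -(-3)*s/4 = 3*s/4)
L(-6, -4)*(45 + 31) = ((3/4)*(-6))*(45 + 31) = -9/2*76 = -342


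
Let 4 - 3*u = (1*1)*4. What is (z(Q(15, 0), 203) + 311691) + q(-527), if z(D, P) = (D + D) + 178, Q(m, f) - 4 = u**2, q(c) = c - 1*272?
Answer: 311078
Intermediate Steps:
q(c) = -272 + c (q(c) = c - 272 = -272 + c)
u = 0 (u = 4/3 - 1*1*4/3 = 4/3 - 4/3 = 0)
Q(m, f) = 4 (Q(m, f) = 4 + 0**2 = 4 + 0 = 4)
z(D, P) = 178 + 2*D (z(D, P) = 2*D + 178 = 178 + 2*D)
(z(Q(15, 0), 203) + 311691) + q(-527) = ((178 + 2*4) + 311691) + (-272 - 527) = ((178 + 8) + 311691) - 799 = (186 + 311691) - 799 = 311877 - 799 = 311078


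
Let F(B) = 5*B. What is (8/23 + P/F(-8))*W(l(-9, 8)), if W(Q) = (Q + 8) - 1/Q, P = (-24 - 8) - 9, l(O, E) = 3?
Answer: 1684/115 ≈ 14.643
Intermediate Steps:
P = -41 (P = -32 - 9 = -41)
W(Q) = 8 + Q - 1/Q (W(Q) = (8 + Q) - 1/Q = 8 + Q - 1/Q)
(8/23 + P/F(-8))*W(l(-9, 8)) = (8/23 - 41/(5*(-8)))*(8 + 3 - 1/3) = (8*(1/23) - 41/(-40))*(8 + 3 - 1*1/3) = (8/23 - 41*(-1/40))*(8 + 3 - 1/3) = (8/23 + 41/40)*(32/3) = (1263/920)*(32/3) = 1684/115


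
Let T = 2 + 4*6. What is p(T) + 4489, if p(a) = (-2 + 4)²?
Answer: 4493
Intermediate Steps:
T = 26 (T = 2 + 24 = 26)
p(a) = 4 (p(a) = 2² = 4)
p(T) + 4489 = 4 + 4489 = 4493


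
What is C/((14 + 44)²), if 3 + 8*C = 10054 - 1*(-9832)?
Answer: 19883/26912 ≈ 0.73882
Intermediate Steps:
C = 19883/8 (C = -3/8 + (10054 - 1*(-9832))/8 = -3/8 + (10054 + 9832)/8 = -3/8 + (⅛)*19886 = -3/8 + 9943/4 = 19883/8 ≈ 2485.4)
C/((14 + 44)²) = 19883/(8*((14 + 44)²)) = 19883/(8*(58²)) = (19883/8)/3364 = (19883/8)*(1/3364) = 19883/26912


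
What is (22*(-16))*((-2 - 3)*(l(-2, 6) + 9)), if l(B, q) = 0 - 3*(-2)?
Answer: 26400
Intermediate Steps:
l(B, q) = 6 (l(B, q) = 0 + 6 = 6)
(22*(-16))*((-2 - 3)*(l(-2, 6) + 9)) = (22*(-16))*((-2 - 3)*(6 + 9)) = -(-1760)*15 = -352*(-75) = 26400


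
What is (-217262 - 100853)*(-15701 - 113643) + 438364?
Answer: 41146704924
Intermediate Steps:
(-217262 - 100853)*(-15701 - 113643) + 438364 = -318115*(-129344) + 438364 = 41146266560 + 438364 = 41146704924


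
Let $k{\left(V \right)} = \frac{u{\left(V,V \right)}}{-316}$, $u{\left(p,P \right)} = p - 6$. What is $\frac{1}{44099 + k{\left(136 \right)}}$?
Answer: $\frac{158}{6967577} \approx 2.2676 \cdot 10^{-5}$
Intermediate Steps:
$u{\left(p,P \right)} = -6 + p$
$k{\left(V \right)} = \frac{3}{158} - \frac{V}{316}$ ($k{\left(V \right)} = \frac{-6 + V}{-316} = \left(-6 + V\right) \left(- \frac{1}{316}\right) = \frac{3}{158} - \frac{V}{316}$)
$\frac{1}{44099 + k{\left(136 \right)}} = \frac{1}{44099 + \left(\frac{3}{158} - \frac{34}{79}\right)} = \frac{1}{44099 - \frac{65}{158}} = \frac{1}{\frac{6967577}{158}} = \frac{158}{6967577}$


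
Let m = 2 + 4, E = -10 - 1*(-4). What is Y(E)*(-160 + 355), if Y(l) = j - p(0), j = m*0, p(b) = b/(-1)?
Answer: 0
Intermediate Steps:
p(b) = -b (p(b) = b*(-1) = -b)
E = -6 (E = -10 + 4 = -6)
m = 6
j = 0 (j = 6*0 = 0)
Y(l) = 0 (Y(l) = 0 - (-1)*0 = 0 - 1*0 = 0 + 0 = 0)
Y(E)*(-160 + 355) = 0*(-160 + 355) = 0*195 = 0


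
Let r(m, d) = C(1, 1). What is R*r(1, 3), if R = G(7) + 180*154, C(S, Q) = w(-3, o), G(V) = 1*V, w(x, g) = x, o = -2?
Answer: -83181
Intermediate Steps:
G(V) = V
C(S, Q) = -3
R = 27727 (R = 7 + 180*154 = 7 + 27720 = 27727)
r(m, d) = -3
R*r(1, 3) = 27727*(-3) = -83181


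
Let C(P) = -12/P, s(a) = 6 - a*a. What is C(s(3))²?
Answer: 16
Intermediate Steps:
s(a) = 6 - a²
C(s(3))² = (-12/(6 - 1*3²))² = (-12/(6 - 1*9))² = (-12/(6 - 9))² = (-12/(-3))² = (-12*(-⅓))² = 4² = 16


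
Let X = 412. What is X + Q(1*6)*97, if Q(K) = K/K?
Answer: 509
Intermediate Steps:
Q(K) = 1
X + Q(1*6)*97 = 412 + 1*97 = 412 + 97 = 509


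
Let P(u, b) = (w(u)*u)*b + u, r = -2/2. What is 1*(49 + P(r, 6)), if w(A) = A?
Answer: 54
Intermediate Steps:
r = -1 (r = -2/2 = -1*1 = -1)
P(u, b) = u + b*u² (P(u, b) = (u*u)*b + u = u²*b + u = b*u² + u = u + b*u²)
1*(49 + P(r, 6)) = 1*(49 - (1 + 6*(-1))) = 1*(49 - (1 - 6)) = 1*(49 - 1*(-5)) = 1*(49 + 5) = 1*54 = 54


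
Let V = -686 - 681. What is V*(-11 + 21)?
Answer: -13670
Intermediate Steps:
V = -1367
V*(-11 + 21) = -1367*(-11 + 21) = -1367*10 = -13670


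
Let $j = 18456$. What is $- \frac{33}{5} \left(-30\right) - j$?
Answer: $-18258$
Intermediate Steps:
$- \frac{33}{5} \left(-30\right) - j = - \frac{33}{5} \left(-30\right) - 18456 = \left(-33\right) \frac{1}{5} \left(-30\right) - 18456 = \left(- \frac{33}{5}\right) \left(-30\right) - 18456 = 198 - 18456 = -18258$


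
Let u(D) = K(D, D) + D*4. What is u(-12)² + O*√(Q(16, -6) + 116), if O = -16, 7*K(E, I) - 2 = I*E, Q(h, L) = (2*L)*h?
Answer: 36100/49 - 32*I*√19 ≈ 736.73 - 139.48*I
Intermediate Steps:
Q(h, L) = 2*L*h
K(E, I) = 2/7 + E*I/7 (K(E, I) = 2/7 + (I*E)/7 = 2/7 + (E*I)/7 = 2/7 + E*I/7)
u(D) = 2/7 + 4*D + D²/7 (u(D) = (2/7 + D*D/7) + D*4 = (2/7 + D²/7) + 4*D = 2/7 + 4*D + D²/7)
u(-12)² + O*√(Q(16, -6) + 116) = (2/7 + 4*(-12) + (⅐)*(-12)²)² - 16*√(2*(-6)*16 + 116) = (2/7 - 48 + (⅐)*144)² - 16*√(-192 + 116) = (2/7 - 48 + 144/7)² - 32*I*√19 = (-190/7)² - 32*I*√19 = 36100/49 - 32*I*√19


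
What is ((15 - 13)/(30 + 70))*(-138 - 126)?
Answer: -132/25 ≈ -5.2800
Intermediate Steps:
((15 - 13)/(30 + 70))*(-138 - 126) = (2/100)*(-264) = (2*(1/100))*(-264) = (1/50)*(-264) = -132/25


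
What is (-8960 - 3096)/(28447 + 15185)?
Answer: -1507/5454 ≈ -0.27631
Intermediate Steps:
(-8960 - 3096)/(28447 + 15185) = -12056/43632 = -12056*1/43632 = -1507/5454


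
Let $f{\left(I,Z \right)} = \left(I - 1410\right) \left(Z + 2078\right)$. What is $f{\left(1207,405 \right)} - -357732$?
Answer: $-146317$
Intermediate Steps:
$f{\left(I,Z \right)} = \left(-1410 + I\right) \left(2078 + Z\right)$
$f{\left(1207,405 \right)} - -357732 = \left(-2929980 - 571050 + 2078 \cdot 1207 + 1207 \cdot 405\right) - -357732 = \left(-2929980 - 571050 + 2508146 + 488835\right) + 357732 = -504049 + 357732 = -146317$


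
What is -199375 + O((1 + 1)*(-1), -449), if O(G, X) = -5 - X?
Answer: -198931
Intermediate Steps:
-199375 + O((1 + 1)*(-1), -449) = -199375 + (-5 - 1*(-449)) = -199375 + (-5 + 449) = -199375 + 444 = -198931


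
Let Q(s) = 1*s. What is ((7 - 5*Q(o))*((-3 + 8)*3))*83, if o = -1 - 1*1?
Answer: 21165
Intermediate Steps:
o = -2 (o = -1 - 1 = -2)
Q(s) = s
((7 - 5*Q(o))*((-3 + 8)*3))*83 = ((7 - 5*(-2))*((-3 + 8)*3))*83 = ((7 + 10)*(5*3))*83 = (17*15)*83 = 255*83 = 21165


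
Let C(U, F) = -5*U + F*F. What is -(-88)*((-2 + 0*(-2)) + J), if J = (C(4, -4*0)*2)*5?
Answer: -17776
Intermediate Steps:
C(U, F) = F² - 5*U (C(U, F) = -5*U + F² = F² - 5*U)
J = -200 (J = (((-4*0)² - 5*4)*2)*5 = ((0² - 20)*2)*5 = ((0 - 20)*2)*5 = -20*2*5 = -40*5 = -200)
-(-88)*((-2 + 0*(-2)) + J) = -(-88)*((-2 + 0*(-2)) - 200) = -(-88)*((-2 + 0) - 200) = -(-88)*(-2 - 200) = -(-88)*(-202) = -1*17776 = -17776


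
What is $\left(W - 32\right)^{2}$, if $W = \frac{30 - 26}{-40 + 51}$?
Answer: $\frac{121104}{121} \approx 1000.9$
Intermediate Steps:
$W = \frac{4}{11} \approx 0.36364$
$\left(W - 32\right)^{2} = \left(\frac{4}{11} - 32\right)^{2} = \left(- \frac{348}{11}\right)^{2} = \frac{121104}{121}$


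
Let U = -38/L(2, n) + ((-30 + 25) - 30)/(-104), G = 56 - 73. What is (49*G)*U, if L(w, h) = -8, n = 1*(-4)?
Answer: -440657/104 ≈ -4237.1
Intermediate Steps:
n = -4
G = -17
U = 529/104 (U = -38/(-8) + ((-30 + 25) - 30)/(-104) = -38*(-⅛) + (-5 - 30)*(-1/104) = 19/4 - 35*(-1/104) = 19/4 + 35/104 = 529/104 ≈ 5.0865)
(49*G)*U = (49*(-17))*(529/104) = -833*529/104 = -440657/104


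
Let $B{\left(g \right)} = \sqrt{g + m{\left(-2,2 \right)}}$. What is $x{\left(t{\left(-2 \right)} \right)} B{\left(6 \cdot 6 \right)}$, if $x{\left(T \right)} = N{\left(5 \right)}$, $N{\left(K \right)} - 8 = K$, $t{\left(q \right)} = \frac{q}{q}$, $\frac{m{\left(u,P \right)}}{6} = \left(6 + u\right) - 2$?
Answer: $52 \sqrt{3} \approx 90.067$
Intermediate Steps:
$m{\left(u,P \right)} = 24 + 6 u$ ($m{\left(u,P \right)} = 6 \left(\left(6 + u\right) - 2\right) = 6 \left(4 + u\right) = 24 + 6 u$)
$t{\left(q \right)} = 1$
$N{\left(K \right)} = 8 + K$
$x{\left(T \right)} = 13$ ($x{\left(T \right)} = 8 + 5 = 13$)
$B{\left(g \right)} = \sqrt{12 + g}$ ($B{\left(g \right)} = \sqrt{g + \left(24 + 6 \left(-2\right)\right)} = \sqrt{g + \left(24 - 12\right)} = \sqrt{g + 12} = \sqrt{12 + g}$)
$x{\left(t{\left(-2 \right)} \right)} B{\left(6 \cdot 6 \right)} = 13 \sqrt{12 + 6 \cdot 6} = 13 \sqrt{12 + 36} = 13 \sqrt{48} = 13 \cdot 4 \sqrt{3} = 52 \sqrt{3}$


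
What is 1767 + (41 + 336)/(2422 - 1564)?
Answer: 116651/66 ≈ 1767.4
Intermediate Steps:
1767 + (41 + 336)/(2422 - 1564) = 1767 + 377/858 = 1767 + 377*(1/858) = 1767 + 29/66 = 116651/66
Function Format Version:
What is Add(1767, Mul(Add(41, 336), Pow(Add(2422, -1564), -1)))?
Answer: Rational(116651, 66) ≈ 1767.4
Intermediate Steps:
Add(1767, Mul(Add(41, 336), Pow(Add(2422, -1564), -1))) = Add(1767, Mul(377, Pow(858, -1))) = Add(1767, Mul(377, Rational(1, 858))) = Add(1767, Rational(29, 66)) = Rational(116651, 66)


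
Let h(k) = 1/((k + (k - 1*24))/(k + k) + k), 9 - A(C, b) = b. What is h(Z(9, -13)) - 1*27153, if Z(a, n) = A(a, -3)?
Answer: -325835/12 ≈ -27153.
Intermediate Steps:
A(C, b) = 9 - b
Z(a, n) = 12 (Z(a, n) = 9 - 1*(-3) = 9 + 3 = 12)
h(k) = 1/(k + (-24 + 2*k)/(2*k)) (h(k) = 1/((k + (k - 24))/((2*k)) + k) = 1/((k + (-24 + k))*(1/(2*k)) + k) = 1/((-24 + 2*k)*(1/(2*k)) + k) = 1/((-24 + 2*k)/(2*k) + k) = 1/(k + (-24 + 2*k)/(2*k)))
h(Z(9, -13)) - 1*27153 = 12/(-12 + 12 + 12**2) - 1*27153 = 12/(-12 + 12 + 144) - 27153 = 12/144 - 27153 = 12*(1/144) - 27153 = 1/12 - 27153 = -325835/12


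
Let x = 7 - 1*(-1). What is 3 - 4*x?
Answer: -29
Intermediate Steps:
x = 8 (x = 7 + 1 = 8)
3 - 4*x = 3 - 4*8 = 3 - 32 = -29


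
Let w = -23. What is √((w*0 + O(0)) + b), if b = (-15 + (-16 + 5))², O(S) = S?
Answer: 26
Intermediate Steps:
b = 676 (b = (-15 - 11)² = (-26)² = 676)
√((w*0 + O(0)) + b) = √((-23*0 + 0) + 676) = √((0 + 0) + 676) = √(0 + 676) = √676 = 26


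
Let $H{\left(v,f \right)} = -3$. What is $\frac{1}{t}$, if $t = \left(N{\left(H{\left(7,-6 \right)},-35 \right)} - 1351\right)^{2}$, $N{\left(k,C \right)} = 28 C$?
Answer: $\frac{1}{5433561} \approx 1.8404 \cdot 10^{-7}$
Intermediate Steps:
$t = 5433561$ ($t = \left(28 \left(-35\right) - 1351\right)^{2} = \left(-980 - 1351\right)^{2} = \left(-2331\right)^{2} = 5433561$)
$\frac{1}{t} = \frac{1}{5433561}$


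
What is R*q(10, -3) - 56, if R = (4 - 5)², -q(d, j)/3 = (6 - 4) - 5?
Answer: -47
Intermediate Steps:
q(d, j) = 9 (q(d, j) = -3*((6 - 4) - 5) = -3*(2 - 5) = -3*(-3) = 9)
R = 1 (R = (-1)² = 1)
R*q(10, -3) - 56 = 1*9 - 56 = 9 - 56 = -47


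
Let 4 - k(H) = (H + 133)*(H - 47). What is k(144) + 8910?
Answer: -17955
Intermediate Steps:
k(H) = 4 - (-47 + H)*(133 + H) (k(H) = 4 - (H + 133)*(H - 47) = 4 - (133 + H)*(-47 + H) = 4 - (-47 + H)*(133 + H))
k(144) + 8910 = (6255 - 1*144² - 86*144) + 8910 = (6255 - 1*20736 - 12384) + 8910 = (6255 - 20736 - 12384) + 8910 = -26865 + 8910 = -17955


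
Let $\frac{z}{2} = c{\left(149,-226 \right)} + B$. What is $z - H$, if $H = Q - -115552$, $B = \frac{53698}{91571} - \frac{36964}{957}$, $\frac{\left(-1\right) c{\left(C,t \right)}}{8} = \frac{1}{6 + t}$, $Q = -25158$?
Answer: $- \frac{3603726508042}{39833385} \approx -90470.0$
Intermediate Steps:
$c{\left(C,t \right)} = - \frac{8}{6 + t}$
$B = - \frac{3333441458}{87633447}$ ($B = 53698 \cdot \frac{1}{91571} - \frac{36964}{957} = \frac{53698}{91571} - \frac{36964}{957} = - \frac{3333441458}{87633447} \approx -38.038$)
$z = - \frac{3027504352}{39833385}$ ($z = 2 \left(- \frac{8}{6 - 226} - \frac{3333441458}{87633447}\right) = 2 \left(- \frac{8}{-220} - \frac{3333441458}{87633447}\right) = 2 \left(\left(-8\right) \left(- \frac{1}{220}\right) - \frac{3333441458}{87633447}\right) = 2 \left(\frac{2}{55} - \frac{3333441458}{87633447}\right) = 2 \left(- \frac{1513752176}{39833385}\right) = - \frac{3027504352}{39833385} \approx -76.004$)
$H = 90394$ ($H = -25158 - -115552 = -25158 + 115552 = 90394$)
$z - H = - \frac{3027504352}{39833385} - 90394 = - \frac{3603726508042}{39833385}$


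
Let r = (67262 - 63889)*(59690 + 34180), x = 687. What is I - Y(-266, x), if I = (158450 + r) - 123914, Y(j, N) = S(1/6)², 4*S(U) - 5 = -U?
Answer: 182395033655/576 ≈ 3.1666e+8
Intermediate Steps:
S(U) = 5/4 - U/4 (S(U) = 5/4 + (-U)/4 = 5/4 - U/4)
Y(j, N) = 841/576 (Y(j, N) = (5/4 - ¼/6)² = (5/4 - ¼*⅙)² = (5/4 - 1/24)² = (29/24)² = 841/576)
r = 316623510 (r = 3373*93870 = 316623510)
I = 316658046 (I = (158450 + 316623510) - 123914 = 316781960 - 123914 = 316658046)
I - Y(-266, x) = 316658046 - 1*841/576 = 316658046 - 841/576 = 182395033655/576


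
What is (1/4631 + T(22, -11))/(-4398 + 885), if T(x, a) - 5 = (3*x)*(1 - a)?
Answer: -3690908/16268703 ≈ -0.22687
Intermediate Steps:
T(x, a) = 5 + 3*x*(1 - a) (T(x, a) = 5 + (3*x)*(1 - a) = 5 + 3*x*(1 - a))
(1/4631 + T(22, -11))/(-4398 + 885) = (1/4631 + (5 + 3*22 - 3*(-11)*22))/(-4398 + 885) = (1/4631 + (5 + 66 + 726))/(-3513) = (1/4631 + 797)*(-1/3513) = (3690908/4631)*(-1/3513) = -3690908/16268703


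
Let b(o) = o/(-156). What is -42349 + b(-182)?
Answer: -254087/6 ≈ -42348.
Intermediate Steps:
b(o) = -o/156 (b(o) = o*(-1/156) = -o/156)
-42349 + b(-182) = -42349 - 1/156*(-182) = -42349 + 7/6 = -254087/6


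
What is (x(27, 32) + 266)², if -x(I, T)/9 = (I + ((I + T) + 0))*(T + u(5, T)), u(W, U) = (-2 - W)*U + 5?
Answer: 21026160016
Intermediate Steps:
u(W, U) = 5 + U*(-2 - W) (u(W, U) = U*(-2 - W) + 5 = 5 + U*(-2 - W))
x(I, T) = -9*(5 - 6*T)*(T + 2*I) (x(I, T) = -9*(I + ((I + T) + 0))*(T + (5 - 2*T - 1*T*5)) = -9*(I + (I + T))*(T + (5 - 2*T - 5*T)) = -9*(T + 2*I)*(T + (5 - 7*T)) = -9*(T + 2*I)*(5 - 6*T) = -9*(5 - 6*T)*(T + 2*I))
(x(27, 32) + 266)² = ((-90*27 - 45*32 + 54*32² + 108*27*32) + 266)² = ((-2430 - 1440 + 54*1024 + 93312) + 266)² = ((-2430 - 1440 + 55296 + 93312) + 266)² = (144738 + 266)² = 145004² = 21026160016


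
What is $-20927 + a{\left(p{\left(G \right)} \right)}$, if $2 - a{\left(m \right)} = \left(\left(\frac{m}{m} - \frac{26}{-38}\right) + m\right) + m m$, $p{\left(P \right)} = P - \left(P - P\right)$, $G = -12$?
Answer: $- \frac{400115}{19} \approx -21059.0$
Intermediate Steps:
$p{\left(P \right)} = P$ ($p{\left(P \right)} = P - 0 = P + 0 = P$)
$a{\left(m \right)} = \frac{6}{19} - m - m^{2}$ ($a{\left(m \right)} = 2 - \left(\left(\left(\frac{m}{m} - \frac{26}{-38}\right) + m\right) + m m\right) = 2 - \left(\left(\left(1 - - \frac{13}{19}\right) + m\right) + m^{2}\right) = 2 - \left(\left(\left(1 + \frac{13}{19}\right) + m\right) + m^{2}\right) = 2 - \left(\left(\frac{32}{19} + m\right) + m^{2}\right) = 2 - \left(\frac{32}{19} + m + m^{2}\right) = \frac{6}{19} - m - m^{2}$)
$-20927 + a{\left(p{\left(G \right)} \right)} = -20927 - \frac{2502}{19} = - \frac{400115}{19}$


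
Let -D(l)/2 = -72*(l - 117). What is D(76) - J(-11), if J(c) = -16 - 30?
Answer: -5858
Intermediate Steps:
D(l) = -16848 + 144*l (D(l) = -(-144)*(l - 117) = -(-144)*(-117 + l) = -2*(8424 - 72*l) = -16848 + 144*l)
J(c) = -46
D(76) - J(-11) = (-16848 + 144*76) - 1*(-46) = (-16848 + 10944) + 46 = -5904 + 46 = -5858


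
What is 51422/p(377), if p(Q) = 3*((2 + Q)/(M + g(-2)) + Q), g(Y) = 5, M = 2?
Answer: 179977/4527 ≈ 39.756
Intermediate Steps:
p(Q) = 6/7 + 24*Q/7 (p(Q) = 3*((2 + Q)/(2 + 5) + Q) = 3*((2 + Q)/7 + Q) = 3*((2 + Q)*(⅐) + Q) = 3*((2/7 + Q/7) + Q) = 3*(2/7 + 8*Q/7) = 6/7 + 24*Q/7)
51422/p(377) = 51422/(6/7 + (24/7)*377) = 51422/(6/7 + 9048/7) = 51422/(9054/7) = 51422*(7/9054) = 179977/4527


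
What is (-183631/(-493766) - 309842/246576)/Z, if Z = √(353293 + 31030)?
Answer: -3846801697*√384323/1671130360212456 ≈ -0.0014270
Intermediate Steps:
Z = √384323 ≈ 619.94
(-183631/(-493766) - 309842/246576)/Z = (-183631/(-493766) - 309842/246576)/(√384323) = (-183631*(-1/493766) - 309842*1/246576)*(√384323/384323) = (26233/70538 - 154921/123288)*(√384323/384323) = -3846801697*√384323/1671130360212456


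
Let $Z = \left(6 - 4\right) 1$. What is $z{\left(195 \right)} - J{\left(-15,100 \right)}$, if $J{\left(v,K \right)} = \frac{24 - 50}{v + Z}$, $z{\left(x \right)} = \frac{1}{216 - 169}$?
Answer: $- \frac{93}{47} \approx -1.9787$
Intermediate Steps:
$z{\left(x \right)} = \frac{1}{47}$
$Z = 2$ ($Z = 2 \cdot 1 = 2$)
$J{\left(v,K \right)} = - \frac{26}{2 + v}$ ($J{\left(v,K \right)} = \frac{24 - 50}{v + 2} = - \frac{26}{2 + v}$)
$z{\left(195 \right)} - J{\left(-15,100 \right)} = \frac{1}{47} - - \frac{26}{2 - 15} = \frac{1}{47} - - \frac{26}{-13} = \frac{1}{47} - \left(-26\right) \left(- \frac{1}{13}\right) = \frac{1}{47} - 2 = - \frac{93}{47}$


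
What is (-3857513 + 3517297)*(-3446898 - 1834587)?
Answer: 1796845700760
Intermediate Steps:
(-3857513 + 3517297)*(-3446898 - 1834587) = -340216*(-5281485) = 1796845700760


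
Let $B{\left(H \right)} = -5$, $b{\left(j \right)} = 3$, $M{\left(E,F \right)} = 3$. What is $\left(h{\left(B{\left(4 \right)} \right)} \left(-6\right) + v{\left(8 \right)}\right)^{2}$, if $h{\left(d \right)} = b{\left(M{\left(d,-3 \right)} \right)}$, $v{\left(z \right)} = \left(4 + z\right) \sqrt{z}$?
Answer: $1476 - 864 \sqrt{2} \approx 254.12$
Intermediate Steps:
$v{\left(z \right)} = \sqrt{z} \left(4 + z\right)$
$h{\left(d \right)} = 3$
$\left(h{\left(B{\left(4 \right)} \right)} \left(-6\right) + v{\left(8 \right)}\right)^{2} = \left(3 \left(-6\right) + \sqrt{8} \left(4 + 8\right)\right)^{2} = \left(-18 + 2 \sqrt{2} \cdot 12\right)^{2} = \left(-18 + 24 \sqrt{2}\right)^{2}$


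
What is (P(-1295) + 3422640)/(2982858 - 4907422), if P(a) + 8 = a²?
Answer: -5099657/1924564 ≈ -2.6498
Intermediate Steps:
P(a) = -8 + a²
(P(-1295) + 3422640)/(2982858 - 4907422) = ((-8 + (-1295)²) + 3422640)/(2982858 - 4907422) = ((-8 + 1677025) + 3422640)/(-1924564) = (1677017 + 3422640)*(-1/1924564) = 5099657*(-1/1924564) = -5099657/1924564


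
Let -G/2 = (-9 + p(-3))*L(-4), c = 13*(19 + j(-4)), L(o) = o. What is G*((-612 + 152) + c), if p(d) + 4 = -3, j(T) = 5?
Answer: 18944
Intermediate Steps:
p(d) = -7 (p(d) = -4 - 3 = -7)
c = 312 (c = 13*(19 + 5) = 13*24 = 312)
G = -128 (G = -2*(-9 - 7)*(-4) = -(-32)*(-4) = -2*64 = -128)
G*((-612 + 152) + c) = -128*((-612 + 152) + 312) = -128*(-460 + 312) = -128*(-148) = 18944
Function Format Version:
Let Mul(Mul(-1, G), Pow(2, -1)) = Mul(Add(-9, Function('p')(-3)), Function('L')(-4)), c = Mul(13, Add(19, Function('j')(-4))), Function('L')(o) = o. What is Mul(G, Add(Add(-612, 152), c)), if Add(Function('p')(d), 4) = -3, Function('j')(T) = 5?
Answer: 18944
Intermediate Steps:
Function('p')(d) = -7 (Function('p')(d) = Add(-4, -3) = -7)
c = 312 (c = Mul(13, Add(19, 5)) = Mul(13, 24) = 312)
G = -128 (G = Mul(-2, Mul(Add(-9, -7), -4)) = Mul(-2, Mul(-16, -4)) = Mul(-2, 64) = -128)
Mul(G, Add(Add(-612, 152), c)) = Mul(-128, Add(Add(-612, 152), 312)) = Mul(-128, Add(-460, 312)) = Mul(-128, -148) = 18944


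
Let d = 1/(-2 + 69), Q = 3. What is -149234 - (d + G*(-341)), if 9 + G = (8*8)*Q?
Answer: -5817678/67 ≈ -86831.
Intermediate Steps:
G = 183 (G = -9 + (8*8)*3 = -9 + 64*3 = -9 + 192 = 183)
d = 1/67 ≈ 0.014925
-149234 - (d + G*(-341)) = -149234 - (1/67 + 183*(-341)) = -149234 - (1/67 - 62403) = -149234 - 1*(-4181000/67) = -149234 + 4181000/67 = -5817678/67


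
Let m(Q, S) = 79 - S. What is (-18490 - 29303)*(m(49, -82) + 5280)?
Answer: -260041713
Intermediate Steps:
(-18490 - 29303)*(m(49, -82) + 5280) = (-18490 - 29303)*((79 - 1*(-82)) + 5280) = -47793*((79 + 82) + 5280) = -47793*(161 + 5280) = -47793*5441 = -260041713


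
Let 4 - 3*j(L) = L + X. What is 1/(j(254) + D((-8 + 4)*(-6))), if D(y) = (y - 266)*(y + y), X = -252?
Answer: -3/34846 ≈ -8.6093e-5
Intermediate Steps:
D(y) = 2*y*(-266 + y) (D(y) = (-266 + y)*(2*y) = 2*y*(-266 + y))
j(L) = 256/3 - L/3 (j(L) = 4/3 - (L - 252)/3 = 4/3 - (-252 + L)/3 = 4/3 + (84 - L/3) = 256/3 - L/3)
1/(j(254) + D((-8 + 4)*(-6))) = 1/((256/3 - ⅓*254) + 2*((-8 + 4)*(-6))*(-266 + (-8 + 4)*(-6))) = 1/((256/3 - 254/3) + 2*(-4*(-6))*(-266 - 4*(-6))) = 1/(⅔ + 2*24*(-266 + 24)) = 1/(⅔ + 2*24*(-242)) = 1/(⅔ - 11616) = 1/(-34846/3) = -3/34846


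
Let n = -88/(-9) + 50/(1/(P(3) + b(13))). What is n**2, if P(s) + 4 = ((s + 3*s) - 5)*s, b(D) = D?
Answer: 184633744/81 ≈ 2.2794e+6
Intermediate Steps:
P(s) = -4 + s*(-5 + 4*s) (P(s) = -4 + ((s + 3*s) - 5)*s = -4 + (4*s - 5)*s = -4 + (-5 + 4*s)*s = -4 + s*(-5 + 4*s))
n = 13588/9 (n = -88/(-9) + 50/(1/((-4 - 5*3 + 4*3**2) + 13)) = -88*(-1/9) + 50/(1/((-4 - 15 + 4*9) + 13)) = 88/9 + 50/(1/((-4 - 15 + 36) + 13)) = 88/9 + 50/(1/(17 + 13)) = 88/9 + 50/(1/30) = 88/9 + 50*30 = 88/9 + 1500 = 13588/9 ≈ 1509.8)
n**2 = (13588/9)**2 = 184633744/81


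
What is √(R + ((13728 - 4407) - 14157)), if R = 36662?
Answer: √31826 ≈ 178.40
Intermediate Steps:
√(R + ((13728 - 4407) - 14157)) = √(36662 + ((13728 - 4407) - 14157)) = √(36662 + (9321 - 14157)) = √(36662 - 4836) = √31826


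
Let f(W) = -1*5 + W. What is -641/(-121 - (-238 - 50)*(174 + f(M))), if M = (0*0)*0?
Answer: -641/48551 ≈ -0.013203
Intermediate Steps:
M = 0 (M = 0*0 = 0)
f(W) = -5 + W
-641/(-121 - (-238 - 50)*(174 + f(M))) = -641/(-121 - (-238 - 50)*(174 + (-5 + 0))) = -641/(-121 - (-288)*(174 - 5)) = -641/(-121 - (-288)*169) = -641/(-121 - 1*(-48672)) = -641/(-121 + 48672) = -641/48551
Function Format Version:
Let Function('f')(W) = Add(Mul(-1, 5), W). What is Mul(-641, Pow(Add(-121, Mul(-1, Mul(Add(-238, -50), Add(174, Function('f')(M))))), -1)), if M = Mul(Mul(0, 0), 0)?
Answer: Rational(-641, 48551) ≈ -0.013203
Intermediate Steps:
M = 0 (M = Mul(0, 0) = 0)
Function('f')(W) = Add(-5, W)
Mul(-641, Pow(Add(-121, Mul(-1, Mul(Add(-238, -50), Add(174, Function('f')(M))))), -1)) = Mul(-641, Pow(Add(-121, Mul(-1, Mul(Add(-238, -50), Add(174, Add(-5, 0))))), -1)) = Mul(-641, Pow(Add(-121, Mul(-1, Mul(-288, Add(174, -5)))), -1)) = Mul(-641, Pow(Add(-121, Mul(-1, Mul(-288, 169))), -1)) = Mul(-641, Pow(Add(-121, Mul(-1, -48672)), -1)) = Mul(-641, Pow(Add(-121, 48672), -1)) = Mul(-641, Pow(48551, -1)) = Mul(-641, Rational(1, 48551)) = Rational(-641, 48551)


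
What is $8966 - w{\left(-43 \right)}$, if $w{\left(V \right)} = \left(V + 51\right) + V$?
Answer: $9001$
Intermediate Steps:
$w{\left(V \right)} = 51 + 2 V$ ($w{\left(V \right)} = \left(51 + V\right) + V = 51 + 2 V$)
$8966 - w{\left(-43 \right)} = 8966 - \left(51 + 2 \left(-43\right)\right) = 8966 - \left(51 - 86\right) = 8966 - -35 = 8966 + 35 = 9001$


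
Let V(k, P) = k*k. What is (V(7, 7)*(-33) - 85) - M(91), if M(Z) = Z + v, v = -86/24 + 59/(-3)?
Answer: -7079/4 ≈ -1769.8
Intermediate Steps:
V(k, P) = k²
v = -93/4 (v = -86*1/24 + 59*(-⅓) = -43/12 - 59/3 = -93/4 ≈ -23.250)
M(Z) = -93/4 + Z (M(Z) = Z - 93/4 = -93/4 + Z)
(V(7, 7)*(-33) - 85) - M(91) = (7²*(-33) - 85) - (-93/4 + 91) = (49*(-33) - 85) - 1*271/4 = (-1617 - 85) - 271/4 = -1702 - 271/4 = -7079/4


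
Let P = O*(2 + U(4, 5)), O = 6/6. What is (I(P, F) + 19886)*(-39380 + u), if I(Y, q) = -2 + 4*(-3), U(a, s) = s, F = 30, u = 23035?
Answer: -324807840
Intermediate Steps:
O = 1 (O = 6*(⅙) = 1)
P = 7 (P = 1*(2 + 5) = 1*7 = 7)
I(Y, q) = -14 (I(Y, q) = -2 - 12 = -14)
(I(P, F) + 19886)*(-39380 + u) = (-14 + 19886)*(-39380 + 23035) = 19872*(-16345) = -324807840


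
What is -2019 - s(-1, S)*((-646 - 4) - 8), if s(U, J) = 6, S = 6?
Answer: 1929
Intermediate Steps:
-2019 - s(-1, S)*((-646 - 4) - 8) = -2019 - 6*((-646 - 4) - 8) = -2019 - 6*(-650 - 8) = -2019 - 6*(-658) = -2019 - 1*(-3948) = -2019 + 3948 = 1929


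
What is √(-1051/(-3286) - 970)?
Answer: 3*I*√1163378726/3286 ≈ 31.14*I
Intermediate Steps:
√(-1051/(-3286) - 970) = √(-1051*(-1/3286) - 970) = √(1051/3286 - 970) = √(-3186369/3286) = 3*I*√1163378726/3286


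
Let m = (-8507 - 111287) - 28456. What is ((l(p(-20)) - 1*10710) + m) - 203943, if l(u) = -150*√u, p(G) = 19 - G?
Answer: -362903 - 150*√39 ≈ -3.6384e+5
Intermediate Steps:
m = -148250 (m = -119794 - 28456 = -148250)
((l(p(-20)) - 1*10710) + m) - 203943 = ((-150*√(19 - 1*(-20)) - 1*10710) - 148250) - 203943 = ((-150*√(19 + 20) - 10710) - 148250) - 203943 = ((-150*√39 - 10710) - 148250) - 203943 = ((-10710 - 150*√39) - 148250) - 203943 = (-158960 - 150*√39) - 203943 = -362903 - 150*√39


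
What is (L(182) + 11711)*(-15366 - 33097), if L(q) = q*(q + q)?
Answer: -3778127017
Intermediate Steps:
L(q) = 2*q**2 (L(q) = q*(2*q) = 2*q**2)
(L(182) + 11711)*(-15366 - 33097) = (2*182**2 + 11711)*(-15366 - 33097) = (2*33124 + 11711)*(-48463) = (66248 + 11711)*(-48463) = 77959*(-48463) = -3778127017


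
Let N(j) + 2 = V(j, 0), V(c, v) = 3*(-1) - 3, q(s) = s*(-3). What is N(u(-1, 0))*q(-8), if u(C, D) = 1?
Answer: -192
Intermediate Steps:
q(s) = -3*s
V(c, v) = -6 (V(c, v) = -3 - 3 = -6)
N(j) = -8 (N(j) = -2 - 6 = -8)
N(u(-1, 0))*q(-8) = -(-24)*(-8) = -8*24 = -192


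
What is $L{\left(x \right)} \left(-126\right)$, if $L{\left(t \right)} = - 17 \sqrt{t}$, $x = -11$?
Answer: $2142 i \sqrt{11} \approx 7104.2 i$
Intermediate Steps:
$L{\left(x \right)} \left(-126\right) = - 17 \sqrt{-11} \left(-126\right) = - 17 i \sqrt{11} \left(-126\right) = 2142 i \sqrt{11}$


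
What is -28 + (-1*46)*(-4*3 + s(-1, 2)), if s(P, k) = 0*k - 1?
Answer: 570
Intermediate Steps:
s(P, k) = -1 (s(P, k) = 0 - 1 = -1)
-28 + (-1*46)*(-4*3 + s(-1, 2)) = -28 + (-1*46)*(-4*3 - 1) = -28 - 46*(-12 - 1) = -28 - 46*(-13) = -28 + 598 = 570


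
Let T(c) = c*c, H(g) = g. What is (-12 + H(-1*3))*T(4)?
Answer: -240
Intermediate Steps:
T(c) = c²
(-12 + H(-1*3))*T(4) = (-12 - 1*3)*4² = (-12 - 3)*16 = -15*16 = -240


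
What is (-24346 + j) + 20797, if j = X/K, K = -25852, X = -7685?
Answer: -91741063/25852 ≈ -3548.7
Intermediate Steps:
j = 7685/25852 (j = -7685/(-25852) = -7685*(-1/25852) = 7685/25852 ≈ 0.29727)
(-24346 + j) + 20797 = (-24346 + 7685/25852) + 20797 = -629385107/25852 + 20797 = -91741063/25852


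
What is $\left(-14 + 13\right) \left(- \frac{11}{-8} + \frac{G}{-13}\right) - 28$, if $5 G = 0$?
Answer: $- \frac{235}{8} \approx -29.375$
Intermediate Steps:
$G = 0$ ($G = \frac{1}{5} \cdot 0 = 0$)
$\left(-14 + 13\right) \left(- \frac{11}{-8} + \frac{G}{-13}\right) - 28 = \left(-14 + 13\right) \left(- \frac{11}{-8} + \frac{0}{-13}\right) - 28 = - (\left(-11\right) \left(- \frac{1}{8}\right) + 0 \left(- \frac{1}{13}\right)) - 28 = - (\frac{11}{8} + 0) - 28 = \left(-1\right) \frac{11}{8} - 28 = - \frac{11}{8} - 28 = - \frac{235}{8}$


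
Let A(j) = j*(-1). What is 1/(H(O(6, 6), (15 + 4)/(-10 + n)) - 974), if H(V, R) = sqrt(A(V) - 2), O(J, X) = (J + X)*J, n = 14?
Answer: -487/474375 - I*sqrt(74)/948750 ≈ -0.0010266 - 9.067e-6*I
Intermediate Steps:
A(j) = -j
O(J, X) = J*(J + X)
H(V, R) = sqrt(-2 - V) (H(V, R) = sqrt(-V - 2) = sqrt(-2 - V))
1/(H(O(6, 6), (15 + 4)/(-10 + n)) - 974) = 1/(sqrt(-2 - 6*(6 + 6)) - 974) = 1/(sqrt(-2 - 6*12) - 974) = 1/(sqrt(-2 - 1*72) - 974) = 1/(sqrt(-2 - 72) - 974) = 1/(sqrt(-74) - 974) = 1/(I*sqrt(74) - 974) = 1/(-974 + I*sqrt(74))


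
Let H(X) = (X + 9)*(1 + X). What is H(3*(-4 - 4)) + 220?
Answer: 565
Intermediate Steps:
H(X) = (1 + X)*(9 + X) (H(X) = (9 + X)*(1 + X) = (1 + X)*(9 + X))
H(3*(-4 - 4)) + 220 = (9 + (3*(-4 - 4))**2 + 10*(3*(-4 - 4))) + 220 = (9 + (3*(-8))**2 + 10*(3*(-8))) + 220 = (9 + (-24)**2 + 10*(-24)) + 220 = (9 + 576 - 240) + 220 = 345 + 220 = 565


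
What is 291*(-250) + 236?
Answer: -72514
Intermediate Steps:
291*(-250) + 236 = -72750 + 236 = -72514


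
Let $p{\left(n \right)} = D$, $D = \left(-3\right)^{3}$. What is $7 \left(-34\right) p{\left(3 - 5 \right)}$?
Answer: $6426$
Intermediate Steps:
$D = -27$
$p{\left(n \right)} = -27$
$7 \left(-34\right) p{\left(3 - 5 \right)} = 7 \left(-34\right) \left(-27\right) = \left(-238\right) \left(-27\right) = 6426$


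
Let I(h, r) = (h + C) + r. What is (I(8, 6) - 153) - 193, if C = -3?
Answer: -335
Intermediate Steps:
I(h, r) = -3 + h + r (I(h, r) = (h - 3) + r = (-3 + h) + r = -3 + h + r)
(I(8, 6) - 153) - 193 = ((-3 + 8 + 6) - 153) - 193 = (11 - 153) - 193 = -142 - 193 = -335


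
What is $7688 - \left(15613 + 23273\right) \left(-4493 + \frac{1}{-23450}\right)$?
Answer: $\frac{2048621167793}{11725} \approx 1.7472 \cdot 10^{8}$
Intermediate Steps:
$7688 - \left(15613 + 23273\right) \left(-4493 + \frac{1}{-23450}\right) = 7688 - 38886 \left(-4493 - \frac{1}{23450}\right) = 7688 - 38886 \left(- \frac{105360851}{23450}\right) = 7688 - - \frac{2048531025993}{11725} = 7688 + \frac{2048531025993}{11725} = \frac{2048621167793}{11725}$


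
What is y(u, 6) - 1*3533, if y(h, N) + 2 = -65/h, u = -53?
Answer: -187290/53 ≈ -3533.8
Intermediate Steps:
y(h, N) = -2 - 65/h
y(u, 6) - 1*3533 = (-2 - 65/(-53)) - 1*3533 = (-2 - 65*(-1/53)) - 3533 = (-2 + 65/53) - 3533 = -41/53 - 3533 = -187290/53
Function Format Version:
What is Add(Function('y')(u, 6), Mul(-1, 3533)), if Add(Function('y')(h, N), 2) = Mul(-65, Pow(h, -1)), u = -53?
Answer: Rational(-187290, 53) ≈ -3533.8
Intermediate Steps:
Function('y')(h, N) = Add(-2, Mul(-65, Pow(h, -1)))
Add(Function('y')(u, 6), Mul(-1, 3533)) = Add(Add(-2, Mul(-65, Pow(-53, -1))), Mul(-1, 3533)) = Add(Add(-2, Mul(-65, Rational(-1, 53))), -3533) = Add(Add(-2, Rational(65, 53)), -3533) = Add(Rational(-41, 53), -3533) = Rational(-187290, 53)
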